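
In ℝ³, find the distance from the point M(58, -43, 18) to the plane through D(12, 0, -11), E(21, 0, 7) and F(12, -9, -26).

26/√70

DE = (9, 0, 18) and DF = (0, -9, -15), so a normal is n = DE × DF = (162, 135, -81).
n = (162, 135, -81); n·P − 2835 = -702; |n| = 27√70; distance = 702/(27√70) = 13√70/35.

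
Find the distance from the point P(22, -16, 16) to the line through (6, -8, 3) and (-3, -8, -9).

√89

A direction vector is d = (-9, 0, -12).
AP = (16, -8, 13), and AP × d = (96, 75, -72).
|AP × d|² = 20025 and |d|² = 225, so the distance is √(20025/225) = √89.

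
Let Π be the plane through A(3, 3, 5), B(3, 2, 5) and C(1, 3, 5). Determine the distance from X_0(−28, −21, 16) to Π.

11

AB = (0, −1, 0) and AC = (−2, 0, 0), so a normal is n = AB × AC = (0, 0, −2).
n = (0, 0, −2); n·P − (-10) = -22; |n| = 2; distance = 22/2 = 11.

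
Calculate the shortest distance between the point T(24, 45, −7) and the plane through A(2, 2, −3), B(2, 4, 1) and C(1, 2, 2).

AB = (0, 2, 4) and AC = (−1, 0, 5), so a normal is n = AB × AC = (10, −4, 2).
Then n·(24, 45, −7) − 6 = 40.
|n| = √(100 + 16 + 4) = 2√30, so the distance is |40|/(2√30) = 20/√30.

2√30/3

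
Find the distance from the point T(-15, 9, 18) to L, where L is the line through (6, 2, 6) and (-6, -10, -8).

A direction vector is d = (-12, -12, -14).
AP = (-21, 7, 12), and AP × d = (46, -438, 336).
|AP × d|² = 306856 and |d|² = 484, so the distance is √(306856/484) = √634.

√634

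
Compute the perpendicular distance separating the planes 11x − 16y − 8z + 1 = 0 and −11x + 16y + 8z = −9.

10/21

Divide the second equation by -1 to match normals: 11x − 16y − 8z = 9.
Both planes have normal n = (11, −16, −8), |n| = 21. Any point on the first plane is at distance |9 − (-1)|/|n| = 10/21 from the second.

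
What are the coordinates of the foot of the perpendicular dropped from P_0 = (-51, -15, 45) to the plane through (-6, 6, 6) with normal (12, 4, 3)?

(-15, -3, 54)

The perpendicular from P_0 has direction n = (12, 4, 3): r = (-51, -15, 45) + μ(12, 4, 3).
Substitute into the plane: n·(P_0 + μn) = -30 gives -537 + 169μ = -30, so μ = 3.
Foot = (-51, -15, 45) + 3·(12, 4, 3) = (-15, -3, 54).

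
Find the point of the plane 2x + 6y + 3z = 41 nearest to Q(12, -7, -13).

(16, 5, -7)

The perpendicular from Q has direction n = (2, 6, 3): r = (12, -7, -13) + μ(2, 6, 3).
Substitute into the plane: n·(Q + μn) = 41 gives -57 + 49μ = 41, so μ = 2.
Foot = (12, -7, -13) + 2·(2, 6, 3) = (16, 5, -7).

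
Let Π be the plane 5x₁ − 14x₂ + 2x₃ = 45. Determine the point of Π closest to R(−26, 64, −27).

(-1, -6, -17)

n = (5, −14, 2), |n|² = 225, and n·R − 45 = -1125.
t = -1125/225 = -5, so the foot is R − t·n = (−26, 64, −27) − (-5)·(5, −14, 2) = (−1, −6, −17).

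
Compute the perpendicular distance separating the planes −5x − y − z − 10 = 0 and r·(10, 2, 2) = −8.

Divide the second equation by -2 to match normals: −5x − y − z = 4.
Both planes have normal n = (−5, −1, −1), |n| = 3√3. Any point on the first plane is at distance |4 − 10|/|n| = 6/(3√3) = 2√3/3 from the second.

2√3/3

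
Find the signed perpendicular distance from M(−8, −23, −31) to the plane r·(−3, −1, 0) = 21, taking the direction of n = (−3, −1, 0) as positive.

26/√10

n·M − 21 = 26.
|n| = √10, so the signed distance is 26/√10.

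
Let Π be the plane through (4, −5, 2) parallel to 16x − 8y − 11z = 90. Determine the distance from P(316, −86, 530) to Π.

8

Parallel planes share the normal n = (16, −8, −11); since (4, −5, 2) lies on the plane, its equation is 16x − 8y − 11z = 82.
Then n·(316, −86, 530) − 82 = −168.
|n| = √(256 + 64 + 121) = 21, so the distance is |-168|/21 = 8.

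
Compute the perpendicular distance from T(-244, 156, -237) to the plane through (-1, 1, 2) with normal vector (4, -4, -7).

9

The plane has equation n·(r − (-1, 1, 2)) = 0, i.e. n·r = -22.
d = |4·(-244) + (-4)·156 + (-7)·(-237) − (-22)| / √(16 + 16 + 49) = |81| / 9 = 9.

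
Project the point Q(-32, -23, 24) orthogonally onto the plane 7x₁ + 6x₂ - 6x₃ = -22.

(-4, 1, 0)

The perpendicular from Q has direction n = (7, 6, -6): r = (-32, -23, 24) + λ(7, 6, -6).
Substitute into the plane: n·(Q + λn) = -22 gives -506 + 121λ = -22, so λ = 4.
Foot = (-32, -23, 24) + 4·(7, 6, -6) = (-4, 1, 0).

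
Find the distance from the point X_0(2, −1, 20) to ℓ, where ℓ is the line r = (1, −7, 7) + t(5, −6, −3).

Direction vector d = (5, −6, −3).
AP = (1, 6, 13); AP·d = -70, |AP|² = 206, |d|² = 70.
distance² = |AP|² − (AP·d)²/|d|² = 206 − 4900/70 = 136, so the distance is 2√34.

2√34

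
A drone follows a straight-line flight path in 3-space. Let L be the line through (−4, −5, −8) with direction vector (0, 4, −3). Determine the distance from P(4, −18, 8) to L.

√89

Direction vector d = (0, 4, −3).
AP = (8, −13, 16), and AP × d = (−25, 24, 32).
|AP × d|² = 2225 and |d|² = 25, so the distance is √(2225/25) = √89.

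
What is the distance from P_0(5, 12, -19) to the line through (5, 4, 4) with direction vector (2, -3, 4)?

Direction vector d = (2, -3, 4).
AP = (0, 8, -23); AP·d = -116, |AP|² = 593, |d|² = 29.
distance² = |AP|² − (AP·d)²/|d|² = 593 − 13456/29 = 129, so the distance is √129.

√129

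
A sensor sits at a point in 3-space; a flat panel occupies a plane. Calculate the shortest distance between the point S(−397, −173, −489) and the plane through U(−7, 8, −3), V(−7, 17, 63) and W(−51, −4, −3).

8

UV = (0, 9, 66) and UW = (−44, −12, 0), so a normal is n = UV × UW = (792, −2904, 396).
Then n·(−397, −173, −489) − (−29964) = 24288.
|n| = √(627264 + 8433216 + 156816) = 3036, so the distance is |24288|/3036 = 8.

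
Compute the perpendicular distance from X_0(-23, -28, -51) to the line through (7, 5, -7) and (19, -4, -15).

A direction vector is d = (12, -9, -8).
AP = (-30, -33, -44), and AP × d = (-132, -768, 666).
|AP × d|² = 1050804 and |d|² = 289, so the distance is √(1050804/289) = √3636 = 6√101.

6√101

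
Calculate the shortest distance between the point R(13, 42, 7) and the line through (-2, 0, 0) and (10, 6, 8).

3√118

A direction vector is d = (12, 6, 8).
AP = (15, 42, 7), and AP × d = (294, -36, -414).
|AP × d|² = 259128 and |d|² = 244, so the distance is √(259128/244) = √1062 = 3√118.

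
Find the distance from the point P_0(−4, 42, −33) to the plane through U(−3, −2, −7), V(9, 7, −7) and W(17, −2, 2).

17/25

UV = (12, 9, 0) and UW = (20, 0, 9), so a normal is n = UV × UW = (81, −108, −180).
Then n·(−4, 42, −33) − 1233 = −153.
|n| = √(6561 + 11664 + 32400) = 225, so the distance is |-153|/225 = 17/25.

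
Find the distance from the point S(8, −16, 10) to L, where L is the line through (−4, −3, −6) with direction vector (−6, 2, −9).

Direction vector d = (−6, 2, −9).
AP = (12, −13, 16); AP·d = -242, |AP|² = 569, |d|² = 121.
distance² = |AP|² − (AP·d)²/|d|² = 569 − 58564/121 = 85, so the distance is √85.

√85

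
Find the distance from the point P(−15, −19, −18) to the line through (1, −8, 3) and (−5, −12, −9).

A direction vector is d = (−6, −4, −12).
AP = (−16, −11, −21); AP·d = 392, |AP|² = 818, |d|² = 196.
distance² = |AP|² − (AP·d)²/|d|² = 818 − 153664/196 = 34, so the distance is √34.

√34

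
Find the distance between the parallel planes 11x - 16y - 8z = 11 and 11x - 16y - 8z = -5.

16/21

Both planes have normal n = (11, -16, -8), |n| = 21. Any point on the first plane is at distance |(-5) − 11|/|n| = 16/21 from the second.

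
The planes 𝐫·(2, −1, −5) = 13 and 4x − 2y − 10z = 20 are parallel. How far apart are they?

3/√30

Divide the second equation by 2 to match normals: 2x − y − 5z = 10.
Both planes have normal n = (2, −1, −5), |n| = √30. Any point on the first plane is at distance |10 − 13|/|n| = 3/√30 from the second.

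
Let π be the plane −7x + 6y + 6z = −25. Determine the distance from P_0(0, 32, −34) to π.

13/11

Normal vector n = (−7, 6, 6), and n·(0, 32, −34) − (−25) = 13.
|n| = √(49 + 36 + 36) = 11, so the distance is |13|/11 = 13/11.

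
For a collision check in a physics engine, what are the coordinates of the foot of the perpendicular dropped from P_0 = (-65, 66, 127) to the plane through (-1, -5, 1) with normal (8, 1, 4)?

n = (8, 1, 4), |n|² = 81, and n·P_0 − (-9) = 63.
t = 63/81 = 7/9, so the foot is P_0 − t·n = (-65, 66, 127) − (7/9)·(8, 1, 4) = (-641/9, 587/9, 1115/9).

(-641/9, 587/9, 1115/9)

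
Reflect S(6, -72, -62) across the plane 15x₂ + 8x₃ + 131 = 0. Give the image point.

n = (0, 15, 8), |n|² = 289, n·S − (-131) = -1445, so t = -1445/289 = -5.
Foot F = S − (-5)·n = (6, 3, -22); the reflection is 2F − S = (6, 78, 18).

(6, 78, 18)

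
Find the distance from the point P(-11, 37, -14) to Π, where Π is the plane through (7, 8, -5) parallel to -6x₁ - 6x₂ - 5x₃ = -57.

21√97/97

Parallel planes share the normal n = (-6, -6, -5); since (7, 8, -5) lies on the plane, its equation is -6x₁ - 6x₂ - 5x₃ = -65.
d = |(-6)·(-11) + (-6)·37 + (-5)·(-14) − (-65)| / √(36 + 36 + 25) = |-21| / √97 = 21√97/97.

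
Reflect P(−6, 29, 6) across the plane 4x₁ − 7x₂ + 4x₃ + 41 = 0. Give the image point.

n = (4, −7, 4), |n|² = 81, n·P − (-41) = -162, so t = -162/81 = -2.
Foot F = P − (-2)·n = (2, 15, 14); the reflection is 2F − P = (10, 1, 22).

(10, 1, 22)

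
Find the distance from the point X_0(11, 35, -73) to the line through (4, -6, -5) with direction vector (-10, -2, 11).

9√34

Direction vector d = (-10, -2, 11).
AP = (7, 41, -68), and AP × d = (315, 603, 396).
|AP × d|² = 619650 and |d|² = 225, so the distance is √(619650/225) = √2754 = 9√34.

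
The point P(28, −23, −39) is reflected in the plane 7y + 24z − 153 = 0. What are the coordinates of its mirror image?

n = (0, 7, 24), |n|² = 625, n·P − 153 = -1250, so t = -1250/625 = -2.
Foot F = P − (-2)·n = (28, −9, 9); the reflection is 2F − P = (28, 5, 57).

(28, 5, 57)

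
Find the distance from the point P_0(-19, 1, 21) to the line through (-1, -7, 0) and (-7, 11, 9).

A direction vector is d = (-6, 18, 9).
AP = (-18, 8, 21); AP·d = 441, |AP|² = 829, |d|² = 441.
distance² = |AP|² − (AP·d)²/|d|² = 829 − 194481/441 = 388, so the distance is 2√97.

2√97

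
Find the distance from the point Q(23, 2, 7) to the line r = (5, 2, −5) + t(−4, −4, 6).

Direction vector d = (−4, −4, 6).
AP = (18, 0, 12), and AP × d = (48, −156, −72).
|AP × d|² = 31824 and |d|² = 68, so the distance is √(31824/68) = √468 = 6√13.

6√13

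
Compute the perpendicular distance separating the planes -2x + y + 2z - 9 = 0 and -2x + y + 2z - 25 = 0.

With common normal n = (-2, 1, 2) (|n| = 3), the distance is |9 − 25|/|n| = 16/3.

16/3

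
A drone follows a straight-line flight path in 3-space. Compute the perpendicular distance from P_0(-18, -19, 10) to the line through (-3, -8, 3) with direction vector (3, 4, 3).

√259

Direction vector d = (3, 4, 3).
AP = (-15, -11, 7); AP·d = -68, |AP|² = 395, |d|² = 34.
distance² = |AP|² − (AP·d)²/|d|² = 395 − 4624/34 = 259, so the distance is √259.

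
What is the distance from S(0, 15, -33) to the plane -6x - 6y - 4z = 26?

4√22/11

Normal vector n = (-6, -6, -4), and n·(0, 15, -33) - 26 = 16.
|n| = √(36 + 36 + 16) = 2√22, so the distance is |16|/(2√22) = 8/√22.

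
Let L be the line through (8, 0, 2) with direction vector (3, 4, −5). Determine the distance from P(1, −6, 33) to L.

Direction vector d = (3, 4, −5).
AP = (−7, −6, 31); AP·d = -200, |AP|² = 1046, |d|² = 50.
distance² = |AP|² − (AP·d)²/|d|² = 1046 − 40000/50 = 246, so the distance is √246.

√246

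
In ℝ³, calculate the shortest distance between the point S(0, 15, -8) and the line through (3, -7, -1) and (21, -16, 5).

√346

A direction vector is d = (18, -9, 6).
AP = (-3, 22, -7), and AP × d = (69, -108, -369).
|AP × d|² = 152586 and |d|² = 441, so the distance is √(152586/441) = √346.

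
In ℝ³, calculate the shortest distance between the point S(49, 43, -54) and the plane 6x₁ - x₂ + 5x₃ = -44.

25/√62

Normal vector n = (6, -1, 5), and n·(49, 43, -54) - (-44) = 25.
|n| = √(36 + 1 + 25) = √62, so the distance is |25|/√62 = 25/√62.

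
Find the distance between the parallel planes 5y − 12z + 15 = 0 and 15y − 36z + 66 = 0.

7/13

Divide the second equation by 3 to match normals: 5y − 12z = -22.
Both planes have normal n = (0, 5, −12), |n| = 13. Any point on the first plane is at distance |(-22) − (-15)|/|n| = 7/13 from the second.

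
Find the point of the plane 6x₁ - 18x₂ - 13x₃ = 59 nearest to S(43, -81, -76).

(13, 9, -11)

n = (6, -18, -13), |n|² = 529, and n·S − 59 = 2645.
t = 2645/529 = 5, so the foot is S − t·n = (43, -81, -76) − 5·(6, -18, -13) = (13, 9, -11).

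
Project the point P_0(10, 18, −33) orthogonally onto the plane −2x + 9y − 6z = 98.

n = (−2, 9, −6), |n|² = 121, and n·P_0 − 98 = 242.
t = 242/121 = 2, so the foot is P_0 − t·n = (10, 18, −33) − 2·(−2, 9, −6) = (14, 0, −21).

(14, 0, -21)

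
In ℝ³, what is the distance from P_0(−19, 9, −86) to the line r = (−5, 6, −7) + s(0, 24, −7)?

√5821

Direction vector d = (0, 24, −7).
AP = (−14, 3, −79), and AP × d = (1875, −98, −336).
|AP × d|² = 3638125 and |d|² = 625, so the distance is √(3638125/625) = √5821.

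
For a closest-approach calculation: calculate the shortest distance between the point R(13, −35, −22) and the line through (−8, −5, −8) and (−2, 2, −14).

√1537

A direction vector is d = (6, 7, −6).
AP = (21, −30, −14), and AP × d = (278, 42, 327).
|AP × d|² = 185977 and |d|² = 121, so the distance is √(185977/121) = √1537.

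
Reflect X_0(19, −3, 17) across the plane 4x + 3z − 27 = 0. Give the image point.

(-13, -3, -7)

With n = (4, 0, 3), the signed offset is (n·X_0 − 27)/|n|² = 100/25 = 4.
X_0' = X_0 − 2t·n = (19, −3, 17) − 8·(4, 0, 3) = (−13, −3, −7).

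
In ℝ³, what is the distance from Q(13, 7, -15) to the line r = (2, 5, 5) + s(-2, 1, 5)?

3√5

Direction vector d = (-2, 1, 5).
AP = (11, 2, -20); AP·d = -120, |AP|² = 525, |d|² = 30.
distance² = |AP|² − (AP·d)²/|d|² = 525 − 14400/30 = 45, so the distance is 3√5.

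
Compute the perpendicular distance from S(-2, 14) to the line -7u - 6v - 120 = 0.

190/√85

The normal to the line is n = (-7, -6) with |n| = √85.
|n·S − 120| = |-70 − 120| = 190, so the distance is 190/√85.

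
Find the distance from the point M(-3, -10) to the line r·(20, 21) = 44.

314/29

The normal to the line is n = (20, 21) with |n| = 29.
|n·M − 44| = |-270 − 44| = 314, so the distance is 314/29.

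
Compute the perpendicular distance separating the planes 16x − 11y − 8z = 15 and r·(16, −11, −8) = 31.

16/21

With common normal n = (16, −11, −8) (|n| = 21), the distance is |15 − 31|/|n| = 16/21.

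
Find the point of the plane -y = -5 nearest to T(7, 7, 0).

The perpendicular from T has direction n = (0, -1, 0): r = (7, 7, 0) + μ(0, -1, 0).
Substitute into the plane: n·(T + μn) = -5 gives -7 + 1μ = -5, so μ = 2.
Foot = (7, 7, 0) + 2·(0, -1, 0) = (7, 5, 0).

(7, 5, 0)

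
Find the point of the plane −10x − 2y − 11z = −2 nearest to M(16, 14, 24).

(-4, 10, 2)

n = (−10, −2, −11), |n|² = 225, and n·M − (-2) = -450.
t = -450/225 = -2, so the foot is M − t·n = (16, 14, 24) − (-2)·(−10, −2, −11) = (−4, 10, 2).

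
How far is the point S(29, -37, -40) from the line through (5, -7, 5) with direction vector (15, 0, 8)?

3√389

Direction vector d = (15, 0, 8).
AP = (24, -30, -45), and AP × d = (-240, -867, 450).
|AP × d|² = 1011789 and |d|² = 289, so the distance is √(1011789/289) = √3501 = 3√389.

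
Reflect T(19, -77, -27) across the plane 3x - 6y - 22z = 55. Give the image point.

(7, -53, 61)

n = (3, -6, -22), |n|² = 529, n·T − 55 = 1058, so t = 1058/529 = 2.
Foot F = T − 2·n = (13, -65, 17); the reflection is 2F − T = (7, -53, 61).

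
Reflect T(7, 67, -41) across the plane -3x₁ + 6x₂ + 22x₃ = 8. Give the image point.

(1, 79, 3)

n = (-3, 6, 22), |n|² = 529, n·T − 8 = -529, so t = -529/529 = -1.
Foot F = T − (-1)·n = (4, 73, -19); the reflection is 2F − T = (1, 79, 3).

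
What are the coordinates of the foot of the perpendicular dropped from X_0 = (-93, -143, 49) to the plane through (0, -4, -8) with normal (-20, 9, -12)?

The perpendicular from X_0 has direction n = (-20, 9, -12): r = (-93, -143, 49) + μ(-20, 9, -12).
Substitute into the plane: n·(X_0 + μn) = 60 gives -15 + 625μ = 60, so μ = 3/25.
Foot = (-93, -143, 49) + (3/25)·(-20, 9, -12) = (-477/5, -3548/25, 1189/25).

(-477/5, -3548/25, 1189/25)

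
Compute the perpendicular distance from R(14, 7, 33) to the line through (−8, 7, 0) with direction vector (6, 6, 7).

Direction vector d = (6, 6, 7).
AP = (22, 0, 33), and AP × d = (−198, 44, 132).
|AP × d|² = 58564 and |d|² = 121, so the distance is √(58564/121) = √484 = 22.

22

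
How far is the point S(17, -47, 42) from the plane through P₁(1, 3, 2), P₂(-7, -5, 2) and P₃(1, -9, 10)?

P₁P₂ = (-8, -8, 0) and P₁P₃ = (0, -12, 8), so a normal is n = P₁P₂ × P₁P₃ = (-64, 64, 96).
n = (-64, 64, 96); n·P − 320 = -384; |n| = 32√17; distance = 384/(32√17) = 12√17/17.

12√17/17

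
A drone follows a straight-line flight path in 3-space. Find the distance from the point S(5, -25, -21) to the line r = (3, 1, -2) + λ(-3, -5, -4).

Direction vector d = (-3, -5, -4).
AP = (2, -26, -19), and AP × d = (9, 65, -88).
|AP × d|² = 12050 and |d|² = 50, so the distance is √(12050/50) = √241.

√241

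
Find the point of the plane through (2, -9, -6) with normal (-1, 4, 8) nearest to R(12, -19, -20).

(10, -11, -4)

n = (-1, 4, 8), |n|² = 81, and n·R − (-86) = -162.
t = -162/81 = -2, so the foot is R − t·n = (12, -19, -20) − (-2)·(-1, 4, 8) = (10, -11, -4).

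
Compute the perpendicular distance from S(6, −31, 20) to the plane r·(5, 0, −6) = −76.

Normal vector n = (5, 0, −6), and n·(6, −31, 20) − (−76) = −14.
|n| = √(25 + 0 + 36) = √61, so the distance is |-14|/√61 = 14/√61.

14/√61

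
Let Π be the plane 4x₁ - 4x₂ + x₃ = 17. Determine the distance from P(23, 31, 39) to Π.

10√33/33

n = (4, -4, 1); n·P − 17 = -10; |n| = √33; distance = 10/√33 = 10√33/33.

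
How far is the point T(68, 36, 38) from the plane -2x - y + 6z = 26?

n = (-2, -1, 6); n·P − 26 = 30; |n| = √41; distance = 30/√41.

30/√41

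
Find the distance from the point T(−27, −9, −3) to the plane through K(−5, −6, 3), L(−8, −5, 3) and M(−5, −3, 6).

13/√19

KL = (−3, 1, 0) and KM = (0, 3, 3), so a normal is n = KL × KM = (3, 9, −9).
d = |3·(-27) + 9·(-9) + (-9)·(-3) − (-96)| / √(9 + 81 + 81) = |-39| / (3√19) = 13/√19.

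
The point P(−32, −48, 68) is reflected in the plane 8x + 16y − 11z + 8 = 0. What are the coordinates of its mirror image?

(32, 80, -20)

n = (8, 16, −11), |n|² = 441, n·P − (-8) = -1764, so t = -1764/441 = -4.
Foot F = P − (-4)·n = (0, 16, 24); the reflection is 2F − P = (32, 80, −20).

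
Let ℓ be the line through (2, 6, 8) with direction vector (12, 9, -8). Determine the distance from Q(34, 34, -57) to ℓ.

Direction vector d = (12, 9, -8).
AP = (32, 28, -65); AP·d = 1156, |AP|² = 6033, |d|² = 289.
distance² = |AP|² − (AP·d)²/|d|² = 6033 − 1336336/289 = 1409, so the distance is √1409.

√1409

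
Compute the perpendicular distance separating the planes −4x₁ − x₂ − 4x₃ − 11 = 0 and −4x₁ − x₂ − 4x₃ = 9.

With common normal n = (−4, −1, −4) (|n| = √33), the distance is |11 − 9|/|n| = 2/√33 = 2√33/33.

2√33/33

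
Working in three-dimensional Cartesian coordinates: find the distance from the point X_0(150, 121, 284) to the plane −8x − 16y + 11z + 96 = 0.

4

d = |(-8)·150 + (-16)·121 + 11·284 − (-96)| / √(64 + 256 + 121) = |84| / 21 = 4.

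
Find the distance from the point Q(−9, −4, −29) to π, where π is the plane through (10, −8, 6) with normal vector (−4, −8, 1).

1

The plane has equation n·(r − (10, −8, 6)) = 0, i.e. n·r = 30.
Then n·(−9, −4, −29) − 30 = 9.
|n| = √(16 + 64 + 1) = 9, so the distance is |9|/9 = 1.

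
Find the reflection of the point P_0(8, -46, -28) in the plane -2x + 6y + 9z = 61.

With n = (-2, 6, 9), the signed offset is (n·P_0 − 61)/|n|² = -605/121 = -5.
P_0' = P_0 − 2t·n = (8, -46, -28) − (-10)·(-2, 6, 9) = (-12, 14, 62).

(-12, 14, 62)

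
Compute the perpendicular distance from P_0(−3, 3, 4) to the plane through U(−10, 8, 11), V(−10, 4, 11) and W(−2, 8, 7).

UV = (0, −4, 0) and UW = (8, 0, −4), so a normal is n = UV × UW = (16, 0, 32).
Then n·(−3, 3, 4) − 192 = −112.
|n| = √(256 + 0 + 1024) = 16√5, so the distance is |-112|/(16√5) = 7√5/5.

7√5/5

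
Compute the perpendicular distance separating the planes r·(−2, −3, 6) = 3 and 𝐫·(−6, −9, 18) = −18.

Divide the second equation by 3 to match normals: −2x − 3y + 6z = -6.
With common normal n = (−2, −3, 6) (|n| = 7), the distance is |3 − (-6)|/|n| = 9/7.

9/7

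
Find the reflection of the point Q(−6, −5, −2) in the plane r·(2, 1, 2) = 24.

With n = (2, 1, 2), the signed offset is (n·Q − 24)/|n|² = -45/9 = -5.
Q' = Q − 2t·n = (−6, −5, −2) − (-10)·(2, 1, 2) = (14, 5, 18).

(14, 5, 18)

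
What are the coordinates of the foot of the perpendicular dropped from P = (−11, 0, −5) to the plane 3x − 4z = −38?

(-14, 0, -1)

The perpendicular from P has direction n = (3, 0, −4): r = (−11, 0, −5) + t(3, 0, −4).
Substitute into the plane: n·(P + tn) = -38 gives -13 + 25t = -38, so t = -1.
Foot = (−11, 0, −5) + (-1)·(3, 0, −4) = (−14, 0, −1).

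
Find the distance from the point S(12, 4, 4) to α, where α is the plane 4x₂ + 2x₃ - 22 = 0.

Normal vector n = (0, 4, 2), and n·(12, 4, 4) - 22 = 2.
|n| = √(0 + 16 + 4) = 2√5, so the distance is |2|/(2√5) = √5/5.

√5/5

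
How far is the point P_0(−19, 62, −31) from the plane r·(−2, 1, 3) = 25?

Normal vector n = (−2, 1, 3), and n·(−19, 62, −31) − 25 = −18.
|n| = √(4 + 1 + 9) = √14, so the distance is |-18|/√14 = 18/√14.

18/√14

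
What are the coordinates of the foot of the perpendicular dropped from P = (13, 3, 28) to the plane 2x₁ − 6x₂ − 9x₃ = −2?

(17, -9, 10)

The perpendicular from P has direction n = (2, −6, −9): r = (13, 3, 28) + t(2, −6, −9).
Substitute into the plane: n·(P + tn) = -2 gives -244 + 121t = -2, so t = 2.
Foot = (13, 3, 28) + 2·(2, −6, −9) = (17, −9, 10).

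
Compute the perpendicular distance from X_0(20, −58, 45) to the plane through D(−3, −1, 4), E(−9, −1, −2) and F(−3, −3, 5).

7

DE = (−6, 0, −6) and DF = (0, −2, 1), so a normal is n = DE × DF = (−12, 6, 12).
Then n·(20, −58, 45) − 78 = −126.
|n| = √(144 + 36 + 144) = 18, so the distance is |-126|/18 = 7.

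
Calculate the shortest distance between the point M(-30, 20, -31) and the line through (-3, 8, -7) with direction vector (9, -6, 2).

Direction vector d = (9, -6, 2).
AP = (-27, 12, -24), and AP × d = (-120, -162, 54).
|AP × d|² = 43560 and |d|² = 121, so the distance is √(43560/121) = √360 = 6√10.

6√10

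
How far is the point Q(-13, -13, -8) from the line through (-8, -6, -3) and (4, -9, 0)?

A direction vector is d = (12, -3, 3).
AP = (-5, -7, -5); AP·d = -54, |AP|² = 99, |d|² = 162.
distance² = |AP|² − (AP·d)²/|d|² = 99 − 2916/162 = 81, so the distance is 9.

9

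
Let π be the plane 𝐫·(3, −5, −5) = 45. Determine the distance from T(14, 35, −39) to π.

Normal vector n = (3, −5, −5), and n·(14, 35, −39) − 45 = 17.
|n| = √(9 + 25 + 25) = √59, so the distance is |17|/√59 = 17√59/59.

17/√59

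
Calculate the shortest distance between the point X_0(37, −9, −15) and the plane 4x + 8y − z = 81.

n = (4, 8, −1); n·P − 81 = 10; |n| = 9; distance = 10/9.

10/9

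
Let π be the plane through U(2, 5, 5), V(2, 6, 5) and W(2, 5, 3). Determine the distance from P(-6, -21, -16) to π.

UV = (0, 1, 0) and UW = (0, 0, -2), so a normal is n = UV × UW = (-2, 0, 0).
Then n·(-6, -21, -16) - (-4) = 16.
|n| = √(4 + 0 + 0) = 2, so the distance is |16|/2 = 8.

8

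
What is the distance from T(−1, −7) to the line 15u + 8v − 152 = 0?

The normal to the line is n = (15, 8) with |n| = 17.
|n·T − 152| = |-71 − 152| = 223, so the distance is 223/17.

223/17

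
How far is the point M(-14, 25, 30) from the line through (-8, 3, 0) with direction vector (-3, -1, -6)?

6√19

Direction vector d = (-3, -1, -6).
AP = (-6, 22, 30); AP·d = -184, |AP|² = 1420, |d|² = 46.
distance² = |AP|² − (AP·d)²/|d|² = 1420 − 33856/46 = 684, so the distance is 6√19.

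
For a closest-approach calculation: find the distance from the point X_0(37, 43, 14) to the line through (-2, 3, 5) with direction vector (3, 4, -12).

3√337

Direction vector d = (3, 4, -12).
AP = (39, 40, 9), and AP × d = (-516, 495, 36).
|AP × d|² = 512577 and |d|² = 169, so the distance is √(512577/169) = √3033 = 3√337.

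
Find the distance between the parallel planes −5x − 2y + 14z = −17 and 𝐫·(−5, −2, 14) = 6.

With common normal n = (−5, −2, 14) (|n| = 15), the distance is |(-17) − 6|/|n| = 23/15.

23/15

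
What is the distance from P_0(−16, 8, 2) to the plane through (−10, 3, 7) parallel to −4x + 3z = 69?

Parallel planes share the normal n = (−4, 0, 3); since (−10, 3, 7) lies on the plane, its equation is −4x + 3z = 61.
d = |(-4)·(-16) + 3·2 − 61| / √(16 + 0 + 9) = |9| / 5 = 9/5.

9/5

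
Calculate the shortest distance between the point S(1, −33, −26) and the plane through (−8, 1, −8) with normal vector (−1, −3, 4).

The plane has equation n·(r − (−8, 1, −8)) = 0, i.e. n·r = -27.
d = |(-1)·1 + (-3)·(-33) + 4·(-26) − (-27)| / √(1 + 9 + 16) = |21| / √26 = 21√26/26.

21√26/26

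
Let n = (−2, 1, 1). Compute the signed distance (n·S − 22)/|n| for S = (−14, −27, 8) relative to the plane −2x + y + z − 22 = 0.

-13/√6

n·S − 22 = -13.
|n| = √6, so the signed distance is -13/√6.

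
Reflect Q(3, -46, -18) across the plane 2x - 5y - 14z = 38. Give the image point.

(-5, -26, 38)

With n = (2, -5, -14), the signed offset is (n·Q − 38)/|n|² = 450/225 = 2.
Q' = Q − 2t·n = (3, -46, -18) − 4·(2, -5, -14) = (-5, -26, 38).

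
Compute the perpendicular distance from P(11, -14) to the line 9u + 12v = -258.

63/5

d = |9·11 + 12·(-14) − (-258)| / √(81 + 144) = |189|/15 = 63/5.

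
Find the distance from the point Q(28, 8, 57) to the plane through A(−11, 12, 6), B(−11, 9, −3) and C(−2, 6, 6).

15√14/14

AB = (0, −3, −9) and AC = (9, −6, 0), so a normal is n = AB × AC = (−54, −81, 27).
n = (−54, −81, 27); n·P − (-216) = -405; |n| = 27√14; distance = 405/(27√14) = 15√14/14.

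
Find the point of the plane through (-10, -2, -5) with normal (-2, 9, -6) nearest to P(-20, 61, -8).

(-10, 16, 22)

The perpendicular from P has direction n = (-2, 9, -6): r = (-20, 61, -8) + μ(-2, 9, -6).
Substitute into the plane: n·(P + μn) = 32 gives 637 + 121μ = 32, so μ = -5.
Foot = (-20, 61, -8) + (-5)·(-2, 9, -6) = (-10, 16, 22).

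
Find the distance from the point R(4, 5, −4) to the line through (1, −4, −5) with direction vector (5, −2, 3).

Direction vector d = (5, −2, 3).
AP = (3, 9, 1), and AP × d = (29, −4, −51).
|AP × d|² = 3458 and |d|² = 38, so the distance is √(3458/38) = √91.

√91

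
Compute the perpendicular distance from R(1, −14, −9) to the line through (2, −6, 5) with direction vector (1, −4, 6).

Direction vector d = (1, −4, 6).
AP = (−1, −8, −14); AP·d = -53, |AP|² = 261, |d|² = 53.
distance² = |AP|² − (AP·d)²/|d|² = 261 − 2809/53 = 208, so the distance is 4√13.

4√13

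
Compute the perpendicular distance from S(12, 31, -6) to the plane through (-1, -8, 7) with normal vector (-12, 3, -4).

The plane has equation n·(r − (-1, -8, 7)) = 0, i.e. n·r = -40.
d = |(-12)·12 + 3·31 + (-4)·(-6) − (-40)| / √(144 + 9 + 16) = |13| / 13 = 1.

1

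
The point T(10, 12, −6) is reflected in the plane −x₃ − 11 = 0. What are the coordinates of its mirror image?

(10, 12, -16)

With n = (0, 0, −1), the signed offset is (n·T − 11)/|n|² = -5/1 = -5.
T' = T − 2t·n = (10, 12, −6) − (-10)·(0, 0, −1) = (10, 12, −16).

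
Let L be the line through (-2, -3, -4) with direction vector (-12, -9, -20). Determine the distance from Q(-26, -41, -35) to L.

Direction vector d = (-12, -9, -20).
AP = (-24, -38, -31), and AP × d = (481, -108, -240).
|AP × d|² = 300625 and |d|² = 625, so the distance is √(300625/625) = √481.

√481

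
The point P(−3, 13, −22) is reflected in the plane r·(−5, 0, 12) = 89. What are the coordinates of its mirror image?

(-23, 13, 26)

With n = (−5, 0, 12), the signed offset is (n·P − 89)/|n|² = -338/169 = -2.
P' = P − 2t·n = (−3, 13, −22) − (-4)·(−5, 0, 12) = (−23, 13, 26).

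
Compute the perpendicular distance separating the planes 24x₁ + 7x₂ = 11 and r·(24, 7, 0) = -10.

Both planes have normal n = (24, 7, 0), |n| = 25. Any point on the first plane is at distance |(-10) − 11|/|n| = 21/25 from the second.

21/25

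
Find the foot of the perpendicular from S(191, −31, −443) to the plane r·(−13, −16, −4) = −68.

n = (−13, −16, −4), |n|² = 441, and n·S − (-68) = -147.
t = -147/441 = -1/3, so the foot is S − t·n = (191, −31, −443) − (-1/3)·(−13, −16, −4) = (560/3, −109/3, −1333/3).

(560/3, -109/3, -1333/3)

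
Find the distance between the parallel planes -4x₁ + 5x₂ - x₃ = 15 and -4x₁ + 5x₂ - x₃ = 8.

7/√42

Both planes have normal n = (-4, 5, -1), |n| = √42. Any point on the first plane is at distance |8 − 15|/|n| = 7/√42 from the second.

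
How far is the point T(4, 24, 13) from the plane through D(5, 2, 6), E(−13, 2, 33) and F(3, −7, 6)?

1

DE = (−18, 0, 27) and DF = (−2, −9, 0), so a normal is n = DE × DF = (243, −54, 162).
Then n·(4, 24, 13) − 2079 = −297.
|n| = √(59049 + 2916 + 26244) = 297, so the distance is |-297|/297 = 1.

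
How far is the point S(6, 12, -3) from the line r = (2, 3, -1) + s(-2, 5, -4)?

2√14

Direction vector d = (-2, 5, -4).
AP = (4, 9, -2); AP·d = 45, |AP|² = 101, |d|² = 45.
distance² = |AP|² − (AP·d)²/|d|² = 101 − 2025/45 = 56, so the distance is 2√14.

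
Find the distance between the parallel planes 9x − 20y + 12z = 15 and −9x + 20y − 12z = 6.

Divide the second equation by -1 to match normals: 9x − 20y + 12z = -6.
Both planes have normal n = (9, −20, 12), |n| = 25. Any point on the first plane is at distance |(-6) − 15|/|n| = 21/25 from the second.

21/25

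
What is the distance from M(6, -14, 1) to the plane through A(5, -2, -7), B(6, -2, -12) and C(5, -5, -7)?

√26/2

AB = (1, 0, -5) and AC = (0, -3, 0), so a normal is n = AB × AC = (-15, 0, -3).
n = (-15, 0, -3); n·P − (-54) = -39; |n| = 3√26; distance = 39/(3√26) = 13/√26.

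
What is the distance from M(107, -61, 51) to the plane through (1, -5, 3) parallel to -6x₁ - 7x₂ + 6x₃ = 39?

Parallel planes share the normal n = (-6, -7, 6); since (1, -5, 3) lies on the plane, its equation is -6x₁ - 7x₂ + 6x₃ = 47.
n = (-6, -7, 6); n·P − 47 = 44; |n| = 11; distance = 44/11 = 4.

4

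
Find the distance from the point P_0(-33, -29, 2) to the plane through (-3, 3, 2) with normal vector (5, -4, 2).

The plane has equation n·(r − (-3, 3, 2)) = 0, i.e. n·r = -23.
n = (5, -4, 2); n·P − (-23) = -22; |n| = 3√5; distance = 22/(3√5) = 22√5/15.

22√5/15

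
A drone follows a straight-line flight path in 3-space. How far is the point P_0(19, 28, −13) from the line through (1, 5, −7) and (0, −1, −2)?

√331

A direction vector is d = (−1, −6, 5).
AP = (18, 23, −6); AP·d = -186, |AP|² = 889, |d|² = 62.
distance² = |AP|² − (AP·d)²/|d|² = 889 − 34596/62 = 331, so the distance is √331.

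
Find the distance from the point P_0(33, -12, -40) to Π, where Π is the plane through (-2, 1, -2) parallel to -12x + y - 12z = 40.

Parallel planes share the normal n = (-12, 1, -12); since (-2, 1, -2) lies on the plane, its equation is -12x + y - 12z = 49.
Then n·(33, -12, -40) - 49 = 23.
|n| = √(144 + 1 + 144) = 17, so the distance is |23|/17 = 23/17.

23/17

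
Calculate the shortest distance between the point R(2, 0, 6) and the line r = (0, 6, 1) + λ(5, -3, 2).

Direction vector d = (5, -3, 2).
AP = (2, -6, 5); AP·d = 38, |AP|² = 65, |d|² = 38.
distance² = |AP|² − (AP·d)²/|d|² = 65 − 1444/38 = 27, so the distance is 3√3.

3√3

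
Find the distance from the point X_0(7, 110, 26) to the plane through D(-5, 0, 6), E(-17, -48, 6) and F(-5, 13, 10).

4/7

DE = (-12, -48, 0) and DF = (0, 13, 4), so a normal is n = DE × DF = (-192, 48, -156).
Then n·(7, 110, 26) - 24 = -144.
|n| = √(36864 + 2304 + 24336) = 252, so the distance is |-144|/252 = 4/7.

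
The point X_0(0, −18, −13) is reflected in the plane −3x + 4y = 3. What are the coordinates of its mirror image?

(-18, 6, -13)

n = (−3, 4, 0), |n|² = 25, n·X_0 − 3 = -75, so t = -75/25 = -3.
Foot F = X_0 − (-3)·n = (−9, −6, −13); the reflection is 2F − X_0 = (−18, 6, −13).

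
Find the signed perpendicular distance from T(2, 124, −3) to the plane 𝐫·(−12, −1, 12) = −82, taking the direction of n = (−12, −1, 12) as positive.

-6

n·T − (-82) = -102.
|n| = 17, so the signed distance is -102/17 = -6.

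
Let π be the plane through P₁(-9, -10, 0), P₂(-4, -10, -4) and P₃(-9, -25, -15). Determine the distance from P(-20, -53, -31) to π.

P₁P₂ = (5, 0, -4) and P₁P₃ = (0, -15, -15), so a normal is n = P₁P₂ × P₁P₃ = (-60, 75, -75).
n = (-60, 75, -75); n·P − (-210) = -240; |n| = 15√66; distance = 240/(15√66) = 8√66/33.

8√66/33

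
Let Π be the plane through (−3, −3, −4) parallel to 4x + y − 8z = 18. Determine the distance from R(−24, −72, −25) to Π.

Parallel planes share the normal n = (4, 1, −8); since (−3, −3, −4) lies on the plane, its equation is 4x + y − 8z = 17.
d = |4·(-24) + 1·(-72) + (-8)·(-25) − 17| / √(16 + 1 + 64) = |15| / 9 = 5/3.

5/3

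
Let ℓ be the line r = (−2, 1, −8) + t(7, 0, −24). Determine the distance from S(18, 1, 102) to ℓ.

50

Direction vector d = (7, 0, −24).
AP = (20, 0, 110); AP·d = -2500, |AP|² = 12500, |d|² = 625.
distance² = |AP|² − (AP·d)²/|d|² = 12500 − 6250000/625 = 2500, so the distance is 50.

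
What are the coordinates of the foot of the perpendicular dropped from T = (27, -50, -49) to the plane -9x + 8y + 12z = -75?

The perpendicular from T has direction n = (-9, 8, 12): r = (27, -50, -49) + μ(-9, 8, 12).
Substitute into the plane: n·(T + μn) = -75 gives -1231 + 289μ = -75, so μ = 4.
Foot = (27, -50, -49) + 4·(-9, 8, 12) = (-9, -18, -1).

(-9, -18, -1)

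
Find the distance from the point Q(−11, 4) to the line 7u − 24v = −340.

167/25

d = |7·(-11) + (-24)·4 − (-340)| / √(49 + 576) = |167|/25 = 167/25.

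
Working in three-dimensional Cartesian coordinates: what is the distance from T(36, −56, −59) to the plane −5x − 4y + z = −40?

n = (−5, −4, 1); n·P − (-40) = 25; |n| = √42; distance = 25/√42.

25√42/42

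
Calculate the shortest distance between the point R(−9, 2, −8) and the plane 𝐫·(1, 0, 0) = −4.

d = |1·(-9) − (-4)| / √(1 + 0 + 0) = |-5| / 1 = 5.

5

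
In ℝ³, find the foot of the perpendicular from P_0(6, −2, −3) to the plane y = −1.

The perpendicular from P_0 has direction n = (0, 1, 0): r = (6, −2, −3) + t(0, 1, 0).
Substitute into the plane: n·(P_0 + tn) = -1 gives -2 + 1t = -1, so t = 1.
Foot = (6, −2, −3) + 1·(0, 1, 0) = (6, −1, −3).

(6, -1, -3)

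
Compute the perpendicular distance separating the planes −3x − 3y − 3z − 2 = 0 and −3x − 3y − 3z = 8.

2/√3

Both planes have normal n = (−3, −3, −3), |n| = 3√3. Any point on the first plane is at distance |8 − 2|/|n| = 6/(3√3) = 2/√3 from the second.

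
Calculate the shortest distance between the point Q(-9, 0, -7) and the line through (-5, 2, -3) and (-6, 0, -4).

2√3

A direction vector is d = (-1, -2, -1).
AP = (-4, -2, -4), and AP × d = (-6, 0, 6).
|AP × d|² = 72 and |d|² = 6, so the distance is √(72/6) = √12 = 2√3.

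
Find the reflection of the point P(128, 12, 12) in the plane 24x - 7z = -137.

(-112, 12, 82)

With n = (24, 0, -7), the signed offset is (n·P − (-137))/|n|² = 3125/625 = 5.
P' = P − 2t·n = (128, 12, 12) − 10·(24, 0, -7) = (-112, 12, 82).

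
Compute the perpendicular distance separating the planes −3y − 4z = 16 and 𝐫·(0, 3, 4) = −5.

Divide the second equation by -1 to match normals: −3y − 4z = 5.
With common normal n = (0, −3, −4) (|n| = 5), the distance is |16 − 5|/|n| = 11/5.

11/5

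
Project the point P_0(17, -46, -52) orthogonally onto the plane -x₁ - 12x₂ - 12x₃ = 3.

The perpendicular from P_0 has direction n = (-1, -12, -12): r = (17, -46, -52) + μ(-1, -12, -12).
Substitute into the plane: n·(P_0 + μn) = 3 gives 1159 + 289μ = 3, so μ = -4.
Foot = (17, -46, -52) + (-4)·(-1, -12, -12) = (21, 2, -4).

(21, 2, -4)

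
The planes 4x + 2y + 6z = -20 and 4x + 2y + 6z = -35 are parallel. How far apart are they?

With common normal n = (4, 2, 6) (|n| = 2√14), the distance is |(-20) − (-35)|/|n| = 15/(2√14).

15/(2√14)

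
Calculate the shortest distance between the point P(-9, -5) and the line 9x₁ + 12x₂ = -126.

d = |9·(-9) + 12·(-5) − (-126)| / √(81 + 144) = |-15|/15 = 1.

1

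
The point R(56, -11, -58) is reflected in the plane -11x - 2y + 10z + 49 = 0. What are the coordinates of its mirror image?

n = (-11, -2, 10), |n|² = 225, n·R − (-49) = -1125, so t = -1125/225 = -5.
Foot F = R − (-5)·n = (1, -21, -8); the reflection is 2F − R = (-54, -31, 42).

(-54, -31, 42)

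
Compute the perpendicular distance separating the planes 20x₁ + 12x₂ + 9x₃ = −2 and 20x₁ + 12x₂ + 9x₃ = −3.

1/25

Both planes have normal n = (20, 12, 9), |n| = 25. Any point on the first plane is at distance |(-3) − (-2)|/|n| = 1/25 from the second.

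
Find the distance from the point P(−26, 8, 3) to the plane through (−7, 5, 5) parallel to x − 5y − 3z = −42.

4√35/5

Parallel planes share the normal n = (1, −5, −3); since (−7, 5, 5) lies on the plane, its equation is x − 5y − 3z = -47.
n = (1, −5, −3); n·P − (-47) = -28; |n| = √35; distance = 28/√35 = 4√35/5.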